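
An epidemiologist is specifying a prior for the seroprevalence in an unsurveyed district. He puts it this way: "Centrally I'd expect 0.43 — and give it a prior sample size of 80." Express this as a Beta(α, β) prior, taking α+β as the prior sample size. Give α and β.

Under the effective-sample-size interpretation, Beta(α, β) has prior mean α/(α+β) and prior sample size α+β.
So α+β = 80 and α/(α+β) = 0.43, giving α = 0.43·80 = 34.4 and β = 80 − 34.4 = 45.6.

α = 34.4, β = 45.6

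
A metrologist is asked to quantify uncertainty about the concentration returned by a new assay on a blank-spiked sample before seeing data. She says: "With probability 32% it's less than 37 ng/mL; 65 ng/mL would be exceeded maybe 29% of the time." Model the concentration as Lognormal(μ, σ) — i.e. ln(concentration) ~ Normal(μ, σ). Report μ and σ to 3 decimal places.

If T ~ Lognormal(μ,σ) then ln T ~ Normal(μ,σ), so the p-quantile of ln T is μ + z_p·σ.
ln(37) = 3.611 and ln(65) = 4.174; z_{0.32} = -0.4677, z_{0.71} = 0.5534.
σ = (4.174 − 3.611)/(0.5534 − (-0.4677)) = 0.552.
μ = 3.611 − (-0.4677)·0.552 = 3.869.

μ ≈ 3.869, σ ≈ 0.552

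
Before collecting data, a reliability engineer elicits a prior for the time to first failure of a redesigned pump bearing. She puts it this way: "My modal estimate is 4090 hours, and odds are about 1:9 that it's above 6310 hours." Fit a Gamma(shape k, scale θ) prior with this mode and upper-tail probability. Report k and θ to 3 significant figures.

k ≈ 10.9, θ ≈ 412

Gamma(k,θ) with k>1 has mode (k−1)θ, so θ = 4090/(k−1).
Need P(X < 6310) = 0.9 with θ tied to k this way. Start at k = 2, θ = 4090: P(X<6310) ≈ 0.456.
Too low — raise k to concentrate. Iterating converges to k ≈ 10.9.
Then θ = 4090/(10.9−1) ≈ 412.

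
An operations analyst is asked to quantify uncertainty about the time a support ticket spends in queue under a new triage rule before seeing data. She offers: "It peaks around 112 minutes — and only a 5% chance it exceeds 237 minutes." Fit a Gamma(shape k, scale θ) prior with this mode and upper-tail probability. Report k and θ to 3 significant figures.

k ≈ 5.91, θ ≈ 22.8

Gamma(k,θ) with k>1 has mode (k−1)θ, so θ = 112/(k−1).
Need P(X < 237) = 0.95 with θ tied to k this way. Start at k = 2, θ = 112: P(X<237) ≈ 0.625.
Too low — raise k to concentrate. Iterating converges to k ≈ 5.91.
Then θ = 112/(5.91−1) ≈ 22.8.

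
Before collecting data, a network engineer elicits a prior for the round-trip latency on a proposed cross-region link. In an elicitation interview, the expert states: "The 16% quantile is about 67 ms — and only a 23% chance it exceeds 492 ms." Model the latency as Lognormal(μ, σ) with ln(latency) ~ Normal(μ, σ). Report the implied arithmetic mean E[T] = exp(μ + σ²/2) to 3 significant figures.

E[T] ≈ 408 ms

If T ~ Lognormal(μ,σ) then ln T ~ Normal(μ,σ), so the p-quantile of ln T is μ + z_p·σ.
ln(67) = 4.205 and ln(492) = 6.198; z_{0.16} = -0.9945, z_{0.77} = 0.7388.
σ = (6.198 − 4.205)/(0.7388 − (-0.9945)) = 1.150.
μ = 4.205 − (-0.9945)·1.150 = 5.349.
E[T] = exp(μ + σ²/2) = exp(5.349 + 0.6616) = 408 ms.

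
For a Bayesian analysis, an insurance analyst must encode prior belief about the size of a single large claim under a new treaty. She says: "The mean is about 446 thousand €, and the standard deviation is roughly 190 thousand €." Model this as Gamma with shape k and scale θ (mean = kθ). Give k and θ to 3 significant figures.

k ≈ 5.51, θ ≈ 80.9

For Gamma(k, scale θ): mean = kθ, variance = kθ², so CV = 1/√k.
CV = SD/mean = 190/446 = 0.426, hence k = 1/CV² = 5.51.
Then θ = mean/k = 446/5.51 = 80.9.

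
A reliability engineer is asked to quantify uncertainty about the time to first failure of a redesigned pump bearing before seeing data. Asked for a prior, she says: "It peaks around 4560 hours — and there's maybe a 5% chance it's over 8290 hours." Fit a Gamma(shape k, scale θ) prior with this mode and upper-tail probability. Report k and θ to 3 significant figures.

k ≈ 8.8, θ ≈ 585

Gamma(k,θ) with k>1 has mode (k−1)θ, so θ = 4560/(k−1).
Need P(X < 8290) = 0.95 with θ tied to k this way. Start at k = 2, θ = 4560: P(X<8290) ≈ 0.542.
Too low — raise k to concentrate. Iterating converges to k ≈ 8.8.
Then θ = 4560/(8.8−1) ≈ 585.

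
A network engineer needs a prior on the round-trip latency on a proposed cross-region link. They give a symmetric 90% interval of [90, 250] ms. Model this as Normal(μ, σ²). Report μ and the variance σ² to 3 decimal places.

A symmetric 90% interval runs μ ± z·σ with z = 1.645.
Half-width = 80, so σ = 80/1.645 = 48.6365 and σ² = 2365.514.
μ is the interval midpoint, 170.000.

μ = 170.000, σ² = 2365.514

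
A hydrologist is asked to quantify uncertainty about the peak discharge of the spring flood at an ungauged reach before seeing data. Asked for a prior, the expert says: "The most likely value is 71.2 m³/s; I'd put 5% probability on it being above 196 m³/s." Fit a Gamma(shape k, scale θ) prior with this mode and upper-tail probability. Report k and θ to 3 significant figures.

Gamma(k,θ) with k>1 has mode (k−1)θ, so θ = 71.2/(k−1).
Need P(X < 196) = 0.95 with θ tied to k this way. Start at k = 2, θ = 71.2: P(X<196) ≈ 0.761.
Too low — raise k to concentrate. Iterating converges to k ≈ 3.62.
Then θ = 71.2/(3.62−1) ≈ 27.2.

k ≈ 3.62, θ ≈ 27.2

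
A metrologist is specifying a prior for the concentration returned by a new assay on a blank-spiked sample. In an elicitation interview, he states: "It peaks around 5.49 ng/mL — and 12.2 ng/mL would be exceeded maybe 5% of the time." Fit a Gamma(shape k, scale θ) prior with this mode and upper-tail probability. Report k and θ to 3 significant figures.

k ≈ 5.31, θ ≈ 1.27

Gamma(k,θ) with k>1 has mode (k−1)θ, so θ = 5.49/(k−1).
Need P(X < 12.2) = 0.95 with θ tied to k this way. Start at k = 2, θ = 5.49: P(X<12.2) ≈ 0.651.
Too low — raise k to concentrate. Iterating converges to k ≈ 5.31.
Then θ = 5.49/(5.31−1) ≈ 1.27.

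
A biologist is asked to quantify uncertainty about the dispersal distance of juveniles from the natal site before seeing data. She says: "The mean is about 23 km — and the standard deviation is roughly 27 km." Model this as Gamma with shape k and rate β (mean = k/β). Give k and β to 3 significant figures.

For Gamma(k, rate β): mean = k/β, variance = k/β², so CV = 1/√k.
CV = SD/mean = 27/23 = 1.174, hence k = 1/CV² = 0.726.
Then β = k/mean = 0.726/23 = 0.0316.

k ≈ 0.726, β ≈ 0.0316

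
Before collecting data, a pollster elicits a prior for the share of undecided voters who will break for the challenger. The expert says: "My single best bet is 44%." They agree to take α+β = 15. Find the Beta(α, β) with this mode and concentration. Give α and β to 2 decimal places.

α = 6.72, β = 8.28

For α,β > 1 the Beta mode is (α−1)/(α+β−2). With α+β = 15, the mode is (α−1)/13.
Set (α−1)/13 = 0.44 → α = 1 + 0.44·13 = 6.72.
β = 15 − α = 8.28.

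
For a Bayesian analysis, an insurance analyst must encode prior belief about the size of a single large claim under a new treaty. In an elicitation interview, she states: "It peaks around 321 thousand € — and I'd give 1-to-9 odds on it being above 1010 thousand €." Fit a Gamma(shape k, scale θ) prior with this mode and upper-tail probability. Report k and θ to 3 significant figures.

k ≈ 2.44, θ ≈ 223

Gamma(k,θ) with k>1 has mode (k−1)θ, so θ = 321/(k−1).
Need P(X < 1010) = 0.9 with θ tied to k this way. Start at k = 2, θ = 321: P(X<1010) ≈ 0.822.
Too low — raise k to concentrate. Iterating converges to k ≈ 2.44.
Then θ = 321/(2.44−1) ≈ 223.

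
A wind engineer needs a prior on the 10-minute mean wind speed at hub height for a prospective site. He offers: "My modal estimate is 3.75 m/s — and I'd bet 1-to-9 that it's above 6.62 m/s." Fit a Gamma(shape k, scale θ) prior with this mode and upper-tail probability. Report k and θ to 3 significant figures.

Gamma(k,θ) with k>1 has mode (k−1)θ, so θ = 3.75/(k−1).
Need P(X < 6.62) = 0.9 with θ tied to k this way. Start at k = 2, θ = 3.75: P(X<6.62) ≈ 0.527.
Too low — raise k to concentrate. Iterating converges to k ≈ 6.88.
Then θ = 3.75/(6.88−1) ≈ 0.637.

k ≈ 6.88, θ ≈ 0.637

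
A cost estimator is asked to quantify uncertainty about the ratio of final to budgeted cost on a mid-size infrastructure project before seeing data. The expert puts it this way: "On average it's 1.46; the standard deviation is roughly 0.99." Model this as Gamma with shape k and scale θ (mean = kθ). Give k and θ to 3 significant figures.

For Gamma(k, scale θ): mean = kθ, variance = kθ², so CV = 1/√k.
CV = SD/mean = 0.99/1.46 = 0.6781, hence k = 1/CV² = 2.17.
Then θ = mean/k = 1.46/2.17 = 0.671.

k ≈ 2.17, θ ≈ 0.671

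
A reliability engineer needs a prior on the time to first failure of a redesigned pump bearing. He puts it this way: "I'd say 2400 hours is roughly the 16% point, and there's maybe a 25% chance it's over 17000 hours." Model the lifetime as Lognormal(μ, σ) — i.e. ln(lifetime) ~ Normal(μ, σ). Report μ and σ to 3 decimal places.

If T ~ Lognormal(μ,σ) then ln T ~ Normal(μ,σ), so the p-quantile of ln T is μ + z_p·σ.
ln(2400) = 7.783 and ln(17000) = 9.741; z_{0.16} = -0.9945, z_{0.75} = 0.6745.
σ = (9.741 − 7.783)/(0.6745 − (-0.9945)) = 1.173.
μ = 7.783 − (-0.9945)·1.173 = 8.950.

μ ≈ 8.950, σ ≈ 1.173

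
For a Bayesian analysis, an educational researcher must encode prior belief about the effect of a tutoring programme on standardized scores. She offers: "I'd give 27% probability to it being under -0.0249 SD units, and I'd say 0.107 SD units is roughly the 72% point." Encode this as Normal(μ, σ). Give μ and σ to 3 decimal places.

μ = 0.043, σ = 0.110

The p-quantile of Normal(μ,σ) is μ + z_p·σ, with z_{0.27} = -0.6128 and z_{0.72} = 0.5828.
Eliminate σ: μ = (z₂·x₁ − z₁·x₂)/(z₂ − z₁) = (0.5828·-0.0249 − (-0.6128)·0.107)/1.196 = 0.043.
Then σ = (x₂ − x₁)/(z₂ − z₁) = (0.107 − -0.0249)/1.196 = 0.110.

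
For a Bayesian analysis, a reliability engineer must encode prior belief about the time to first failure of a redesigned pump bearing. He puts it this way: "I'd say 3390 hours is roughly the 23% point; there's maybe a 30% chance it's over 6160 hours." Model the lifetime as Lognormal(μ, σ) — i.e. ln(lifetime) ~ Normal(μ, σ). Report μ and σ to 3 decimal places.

If T ~ Lognormal(μ,σ) then ln T ~ Normal(μ,σ), so the p-quantile of ln T is μ + z_p·σ.
ln(3390) = 8.129 and ln(6160) = 8.726; z_{0.23} = -0.7388, z_{0.7} = 0.5244.
σ = (8.726 − 8.129)/(0.5244 − (-0.7388)) = 0.473.
μ = 8.129 − (-0.7388)·0.473 = 8.478.

μ ≈ 8.478, σ ≈ 0.473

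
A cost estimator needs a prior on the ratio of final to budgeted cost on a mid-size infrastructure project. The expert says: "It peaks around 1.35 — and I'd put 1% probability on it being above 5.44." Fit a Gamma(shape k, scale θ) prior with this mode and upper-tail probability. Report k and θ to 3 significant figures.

k ≈ 3.15, θ ≈ 0.629

Gamma(k,θ) with k>1 has mode (k−1)θ, so θ = 1.35/(k−1).
Need P(X < 5.44) = 0.99 with θ tied to k this way. Start at k = 2, θ = 1.35: P(X<5.44) ≈ 0.911.
Too low — raise k to concentrate. Iterating converges to k ≈ 3.15.
Then θ = 1.35/(3.15−1) ≈ 0.629.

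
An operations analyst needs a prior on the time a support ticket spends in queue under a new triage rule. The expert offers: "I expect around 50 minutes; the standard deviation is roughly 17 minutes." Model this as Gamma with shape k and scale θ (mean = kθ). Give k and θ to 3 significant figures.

k ≈ 8.65, θ ≈ 5.78

For Gamma(k, scale θ): mean = kθ, variance = kθ², so CV = 1/√k.
CV = SD/mean = 17/50 = 0.34, hence k = 1/CV² = 8.65.
Then θ = mean/k = 50/8.65 = 5.78.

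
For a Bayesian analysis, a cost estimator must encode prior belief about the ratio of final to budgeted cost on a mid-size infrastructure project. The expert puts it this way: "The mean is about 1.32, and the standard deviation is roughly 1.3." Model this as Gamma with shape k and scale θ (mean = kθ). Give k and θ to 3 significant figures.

k ≈ 1.03, θ ≈ 1.28

For Gamma(k, scale θ): mean = kθ, variance = kθ², so CV = 1/√k.
CV = SD/mean = 1.3/1.32 = 0.9848, hence k = 1/CV² = 1.03.
Then θ = mean/k = 1.32/1.03 = 1.28.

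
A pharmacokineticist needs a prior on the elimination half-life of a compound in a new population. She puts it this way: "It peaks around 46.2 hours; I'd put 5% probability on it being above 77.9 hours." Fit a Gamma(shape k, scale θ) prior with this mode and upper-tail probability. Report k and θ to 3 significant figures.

k ≈ 11.2, θ ≈ 4.52

Gamma(k,θ) with k>1 has mode (k−1)θ, so θ = 46.2/(k−1).
Need P(X < 77.9) = 0.95 with θ tied to k this way. Start at k = 2, θ = 46.2: P(X<77.9) ≈ 0.502.
Too low — raise k to concentrate. Iterating converges to k ≈ 11.2.
Then θ = 46.2/(11.2−1) ≈ 4.52.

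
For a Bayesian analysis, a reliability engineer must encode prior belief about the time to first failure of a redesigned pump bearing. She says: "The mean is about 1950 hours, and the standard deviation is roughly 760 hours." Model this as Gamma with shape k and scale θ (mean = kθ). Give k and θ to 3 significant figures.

For Gamma(k, scale θ): mean = kθ, variance = kθ², so CV = 1/√k.
CV = SD/mean = 760/1950 = 0.3897, hence k = 1/CV² = 6.58.
Then θ = mean/k = 1950/6.58 = 296.

k ≈ 6.58, θ ≈ 296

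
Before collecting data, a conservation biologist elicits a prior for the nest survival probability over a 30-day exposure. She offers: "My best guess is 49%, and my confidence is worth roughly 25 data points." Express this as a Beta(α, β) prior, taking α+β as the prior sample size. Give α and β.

Under the effective-sample-size interpretation, Beta(α, β) has prior mean α/(α+β) and prior sample size α+β.
So α+β = 25 and α/(α+β) = 0.49, giving α = 0.49·25 = 12.25 and β = 25 − 12.25 = 12.75.

α = 12.25, β = 12.75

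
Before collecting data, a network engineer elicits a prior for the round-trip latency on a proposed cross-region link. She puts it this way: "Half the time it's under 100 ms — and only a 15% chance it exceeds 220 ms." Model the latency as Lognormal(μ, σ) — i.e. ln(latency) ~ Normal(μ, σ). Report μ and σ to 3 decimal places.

μ ≈ 4.605, σ ≈ 0.761

If T ~ Lognormal(μ,σ) then ln T ~ Normal(μ,σ), so the p-quantile of ln T is μ + z_p·σ.
ln(100) = 4.605 and ln(220) = 5.394; z_{0.5} = 0, z_{0.85} = 1.036.
σ = (5.394 − 4.605)/(1.036 − (0)) = 0.761.
μ = 4.605 − (0)·0.761 = 4.605.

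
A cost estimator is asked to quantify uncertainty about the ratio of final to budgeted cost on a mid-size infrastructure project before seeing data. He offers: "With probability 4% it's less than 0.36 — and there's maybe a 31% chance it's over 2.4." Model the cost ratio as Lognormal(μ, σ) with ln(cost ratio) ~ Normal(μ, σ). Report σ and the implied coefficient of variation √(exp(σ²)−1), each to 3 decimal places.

If T ~ Lognormal(μ,σ) then ln T ~ Normal(μ,σ), so the p-quantile of ln T is μ + z_p·σ.
ln(0.36) = -1.022 and ln(2.4) = 0.8755; z_{0.04} = -1.751, z_{0.69} = 0.4959.
σ = (0.8755 − -1.022)/(0.4959 − (-1.751)) = 0.844.
μ = -1.022 − (-1.751)·0.844 = 0.457.
CV = √(exp(σ²)−1) = √(exp(0.7131)−1) = 1.020.

σ ≈ 0.844, CV ≈ 1.020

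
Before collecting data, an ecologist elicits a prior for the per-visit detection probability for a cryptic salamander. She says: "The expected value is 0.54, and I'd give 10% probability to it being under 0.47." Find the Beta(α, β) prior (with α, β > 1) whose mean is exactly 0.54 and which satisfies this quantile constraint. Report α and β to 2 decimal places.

With mean 0.54 fixed, write α = 0.54s, β = 0.46s where s = α+β.
Need P(θ < 0.47) = 0.1 under Beta(0.54s, 0.46s). Normal approximation: (q−m)/√(m(1−m)/s) ≈ z_{0.1} = -1.28, so s ≈ 0.54·0.46·(-1.28)²/(0.47−0.54)² = 83.3.
At s = 83.3: P(θ<0.47) ≈ 0.100. Adjusting to match 0.1 gives s ≈ 83.42.
So α = 0.54·83.42 ≈ 45.05, β = 0.46·83.42 ≈ 38.37.

α ≈ 45.05, β ≈ 38.37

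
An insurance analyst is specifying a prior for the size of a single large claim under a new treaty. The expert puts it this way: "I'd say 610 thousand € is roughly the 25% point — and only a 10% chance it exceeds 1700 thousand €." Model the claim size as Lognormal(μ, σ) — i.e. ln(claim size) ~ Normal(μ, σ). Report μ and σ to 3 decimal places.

If T ~ Lognormal(μ,σ) then ln T ~ Normal(μ,σ), so the p-quantile of ln T is μ + z_p·σ.
ln(610) = 6.413 and ln(1700) = 7.438; z_{0.25} = -0.6745, z_{0.9} = 1.282.
σ = (7.438 − 6.413)/(1.282 − (-0.6745)) = 0.524.
μ = 6.413 − (-0.6745)·0.524 = 6.767.

μ ≈ 6.767, σ ≈ 0.524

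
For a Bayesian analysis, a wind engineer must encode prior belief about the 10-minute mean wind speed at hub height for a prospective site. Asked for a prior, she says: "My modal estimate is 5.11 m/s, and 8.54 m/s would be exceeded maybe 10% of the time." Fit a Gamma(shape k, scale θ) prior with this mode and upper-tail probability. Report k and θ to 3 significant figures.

Gamma(k,θ) with k>1 has mode (k−1)θ, so θ = 5.11/(k−1).
Need P(X < 8.54) = 0.9 with θ tied to k this way. Start at k = 2, θ = 5.11: P(X<8.54) ≈ 0.498.
Too low — raise k to concentrate. Iterating converges to k ≈ 8.16.
Then θ = 5.11/(8.16−1) ≈ 0.713.

k ≈ 8.16, θ ≈ 0.713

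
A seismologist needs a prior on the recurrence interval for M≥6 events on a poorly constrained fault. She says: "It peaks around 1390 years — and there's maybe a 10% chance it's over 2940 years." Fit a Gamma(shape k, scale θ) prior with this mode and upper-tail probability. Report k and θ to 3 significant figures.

Gamma(k,θ) with k>1 has mode (k−1)θ, so θ = 1390/(k−1).
Need P(X < 2940) = 0.9 with θ tied to k this way. Start at k = 2, θ = 1390: P(X<2940) ≈ 0.624.
Too low — raise k to concentrate. Iterating converges to k ≈ 4.42.
Then θ = 1390/(4.42−1) ≈ 406.

k ≈ 4.42, θ ≈ 406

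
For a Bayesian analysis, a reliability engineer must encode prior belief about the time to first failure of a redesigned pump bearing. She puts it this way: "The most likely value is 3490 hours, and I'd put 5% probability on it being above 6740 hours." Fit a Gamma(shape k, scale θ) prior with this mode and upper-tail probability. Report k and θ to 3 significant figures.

Gamma(k,θ) with k>1 has mode (k−1)θ, so θ = 3490/(k−1).
Need P(X < 6740) = 0.95 with θ tied to k this way. Start at k = 2, θ = 3490: P(X<6740) ≈ 0.575.
Too low — raise k to concentrate. Iterating converges to k ≈ 7.41.
Then θ = 3490/(7.41−1) ≈ 544.

k ≈ 7.41, θ ≈ 544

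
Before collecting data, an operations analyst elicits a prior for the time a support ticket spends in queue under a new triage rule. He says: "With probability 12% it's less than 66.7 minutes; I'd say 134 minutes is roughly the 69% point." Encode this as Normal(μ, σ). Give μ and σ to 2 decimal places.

The p-quantile of Normal(μ,σ) is μ + z_p·σ, with z_{0.12} = -1.175 and z_{0.69} = 0.4959.
Eliminate σ: μ = (z₂·x₁ − z₁·x₂)/(z₂ − z₁) = (0.4959·66.7 − (-1.175)·134)/1.671 = 114.03.
Then σ = (x₂ − x₁)/(z₂ − z₁) = (134 − 66.7)/1.671 = 40.28.

μ = 114.03, σ = 40.28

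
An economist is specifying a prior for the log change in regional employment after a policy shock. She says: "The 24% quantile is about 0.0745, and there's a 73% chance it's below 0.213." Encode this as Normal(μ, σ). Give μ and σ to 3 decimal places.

For Normal(μ,σ), the p-quantile is μ + z_p·σ. Here z_{0.24} = -0.7063, z_{0.73} = 0.6128.
So 0.0745 = μ − 0.7063σ and 0.213 = μ + 0.6128σ.
Subtracting: σ = (0.213 − 0.0745)/(0.6128 − (-0.7063)) = 0.105.
Then μ = 0.0745 − (-0.7063)·0.105 = 0.149.

μ = 0.149, σ = 0.105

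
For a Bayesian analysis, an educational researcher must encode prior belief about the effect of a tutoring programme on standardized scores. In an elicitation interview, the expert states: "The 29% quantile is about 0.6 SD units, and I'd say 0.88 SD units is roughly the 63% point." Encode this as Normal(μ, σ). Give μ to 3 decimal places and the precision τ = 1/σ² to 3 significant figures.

The p-quantile of Normal(μ,σ) is μ + z_p·σ, with z_{0.29} = -0.5534 and z_{0.63} = 0.3319.
Eliminate σ: μ = (z₂·x₁ − z₁·x₂)/(z₂ − z₁) = (0.3319·0.6 − (-0.5534)·0.88)/0.8852 = 0.775.
Then σ = (x₂ − x₁)/(z₂ − z₁) = (0.88 − 0.6)/0.8852 = 0.316.
Precision τ = 1/σ² = 1/0.3163² = 10.

μ = 0.775, τ = 10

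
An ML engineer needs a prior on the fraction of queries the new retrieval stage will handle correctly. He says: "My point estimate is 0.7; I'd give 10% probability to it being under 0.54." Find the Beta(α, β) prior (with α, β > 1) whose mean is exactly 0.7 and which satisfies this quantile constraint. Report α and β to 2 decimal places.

With mean 0.7 fixed, write α = 0.7s, β = 0.3s where s = α+β.
Need P(θ < 0.54) = 0.1 under Beta(0.7s, 0.3s). Normal approximation: (q−m)/√(m(1−m)/s) ≈ z_{0.1} = -1.28, so s ≈ 0.7·0.3·(-1.28)²/(0.54−0.7)² = 13.5.
At s = 13.5: P(θ<0.54) ≈ 0.105. Adjusting to match 0.1 gives s ≈ 14.08.
So α = 0.7·14.08 ≈ 9.86, β = 0.3·14.08 ≈ 4.23.

α ≈ 9.86, β ≈ 4.23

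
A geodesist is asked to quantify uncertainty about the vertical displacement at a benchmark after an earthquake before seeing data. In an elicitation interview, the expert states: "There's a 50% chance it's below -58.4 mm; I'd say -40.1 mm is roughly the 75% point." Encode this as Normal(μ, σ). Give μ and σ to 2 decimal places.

μ = -58.40, σ = 27.13

The p-quantile of Normal(μ,σ) is μ + z_p·σ, with z_{0.5} = 0 and z_{0.75} = 0.6745.
Eliminate σ: μ = (z₂·x₁ − z₁·x₂)/(z₂ − z₁) = (0.6745·-58.4 − (0)·-40.1)/0.6745 = -58.40.
Then σ = (x₂ − x₁)/(z₂ − z₁) = (-40.1 − -58.4)/0.6745 = 27.13.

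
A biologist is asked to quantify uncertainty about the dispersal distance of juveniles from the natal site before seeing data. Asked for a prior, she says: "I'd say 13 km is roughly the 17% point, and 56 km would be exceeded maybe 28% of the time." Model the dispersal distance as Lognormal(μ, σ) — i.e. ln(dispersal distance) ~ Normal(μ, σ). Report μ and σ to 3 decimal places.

μ ≈ 3.472, σ ≈ 0.950

If T ~ Lognormal(μ,σ) then ln T ~ Normal(μ,σ), so the p-quantile of ln T is μ + z_p·σ.
ln(13) = 2.565 and ln(56) = 4.025; z_{0.17} = -0.9542, z_{0.72} = 0.5828.
σ = (4.025 − 2.565)/(0.5828 − (-0.9542)) = 0.950.
μ = 2.565 − (-0.9542)·0.950 = 3.472.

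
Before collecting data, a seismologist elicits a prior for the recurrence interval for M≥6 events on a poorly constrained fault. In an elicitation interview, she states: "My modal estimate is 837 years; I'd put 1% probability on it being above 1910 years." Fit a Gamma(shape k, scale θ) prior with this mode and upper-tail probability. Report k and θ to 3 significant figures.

Gamma(k,θ) with k>1 has mode (k−1)θ, so θ = 837/(k−1).
Need P(X < 1910) = 0.99 with θ tied to k this way. Start at k = 2, θ = 837: P(X<1910) ≈ 0.665.
Too low — raise k to concentrate. Iterating converges to k ≈ 8.03.
Then θ = 837/(8.03−1) ≈ 119.

k ≈ 8.03, θ ≈ 119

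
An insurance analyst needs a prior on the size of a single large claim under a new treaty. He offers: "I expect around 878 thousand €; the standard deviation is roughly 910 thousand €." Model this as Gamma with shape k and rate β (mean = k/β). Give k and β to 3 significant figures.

k ≈ 0.931, β ≈ 0.00106

For Gamma(k, rate β): mean = k/β, variance = k/β², so CV = 1/√k.
CV = SD/mean = 910/878 = 1.036, hence k = 1/CV² = 0.931.
Then β = k/mean = 0.931/878 = 0.00106.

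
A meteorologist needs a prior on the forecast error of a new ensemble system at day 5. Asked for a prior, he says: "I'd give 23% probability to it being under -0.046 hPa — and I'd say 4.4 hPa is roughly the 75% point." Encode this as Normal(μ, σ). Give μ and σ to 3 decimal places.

μ = 2.278, σ = 3.146

For Normal(μ,σ), the p-quantile is μ + z_p·σ. Here z_{0.23} = -0.7388, z_{0.75} = 0.6745.
So -0.046 = μ − 0.7388σ and 4.4 = μ + 0.6745σ.
Subtracting: σ = (4.4 − -0.046)/(0.6745 − (-0.7388)) = 3.146.
Then μ = -0.046 − (-0.7388)·3.146 = 2.278.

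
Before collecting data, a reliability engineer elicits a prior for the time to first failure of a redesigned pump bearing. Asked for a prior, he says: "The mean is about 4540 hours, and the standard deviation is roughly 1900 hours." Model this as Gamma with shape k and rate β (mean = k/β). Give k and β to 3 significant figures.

For Gamma(k, rate β): mean = k/β, variance = k/β², so CV = 1/√k.
CV = SD/mean = 1900/4540 = 0.4185, hence k = 1/CV² = 5.71.
Then β = k/mean = 5.71/4540 = 0.00126.

k ≈ 5.71, β ≈ 0.00126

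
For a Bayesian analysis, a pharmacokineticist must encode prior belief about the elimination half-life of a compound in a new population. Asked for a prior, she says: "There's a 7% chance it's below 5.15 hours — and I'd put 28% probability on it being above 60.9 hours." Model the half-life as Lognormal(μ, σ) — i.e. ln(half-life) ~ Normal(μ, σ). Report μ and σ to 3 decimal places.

μ ≈ 3.410, σ ≈ 1.200

If T ~ Lognormal(μ,σ) then ln T ~ Normal(μ,σ), so the p-quantile of ln T is μ + z_p·σ.
ln(5.15) = 1.639 and ln(60.9) = 4.109; z_{0.07} = -1.476, z_{0.72} = 0.5828.
σ = (4.109 − 1.639)/(0.5828 − (-1.476)) = 1.200.
μ = 1.639 − (-1.476)·1.200 = 3.410.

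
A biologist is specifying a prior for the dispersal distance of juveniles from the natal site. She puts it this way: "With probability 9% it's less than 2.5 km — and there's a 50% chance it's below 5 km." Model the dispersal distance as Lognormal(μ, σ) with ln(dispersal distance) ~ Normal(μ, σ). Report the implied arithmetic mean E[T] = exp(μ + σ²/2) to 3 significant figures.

E[T] ≈ 5.71 km

If T ~ Lognormal(μ,σ) then ln T ~ Normal(μ,σ), so the p-quantile of ln T is μ + z_p·σ.
ln(2.5) = 0.9163 and ln(5) = 1.609; z_{0.09} = -1.341, z_{0.5} = 0.
σ = (1.609 − 0.9163)/(0 − (-1.341)) = 0.517.
μ = 0.9163 − (-1.341)·0.517 = 1.609.
E[T] = exp(μ + σ²/2) = exp(1.609 + 0.1336) = 5.71 km.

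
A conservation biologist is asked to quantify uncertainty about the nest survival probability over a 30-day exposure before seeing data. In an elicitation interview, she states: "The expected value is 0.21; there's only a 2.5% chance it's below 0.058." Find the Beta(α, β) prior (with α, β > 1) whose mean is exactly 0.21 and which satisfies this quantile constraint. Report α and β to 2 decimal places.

With mean 0.21 fixed, write α = 0.21s, β = 0.79s where s = α+β.
Need P(θ < 0.058) = 0.025 under Beta(0.21s, 0.79s). Normal approximation: (q−m)/√(m(1−m)/s) ≈ z_{0.025} = -1.96, so s ≈ 0.21·0.79·(-1.96)²/(0.058−0.21)² = 27.6.
At s = 27.6: P(θ<0.058) ≈ 0.005. Adjusting to match 0.025 gives s ≈ 16.97.
So α = 0.21·16.97 ≈ 3.56, β = 0.79·16.97 ≈ 13.41.

α ≈ 3.56, β ≈ 13.41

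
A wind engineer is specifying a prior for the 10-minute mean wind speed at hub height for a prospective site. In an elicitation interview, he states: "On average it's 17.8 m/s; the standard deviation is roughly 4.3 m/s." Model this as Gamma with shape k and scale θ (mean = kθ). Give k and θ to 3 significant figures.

For Gamma(k, scale θ): mean = kθ, variance = kθ², so CV = 1/√k.
CV = SD/mean = 4.3/17.8 = 0.2416, hence k = 1/CV² = 17.1.
Then θ = mean/k = 17.8/17.1 = 1.04.

k ≈ 17.1, θ ≈ 1.04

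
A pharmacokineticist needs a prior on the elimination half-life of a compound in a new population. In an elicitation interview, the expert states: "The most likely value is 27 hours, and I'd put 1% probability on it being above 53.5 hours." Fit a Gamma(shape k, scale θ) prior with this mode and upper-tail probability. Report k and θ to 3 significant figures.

k ≈ 11.5, θ ≈ 2.57

Gamma(k,θ) with k>1 has mode (k−1)θ, so θ = 27/(k−1).
Need P(X < 53.5) = 0.99 with θ tied to k this way. Start at k = 2, θ = 27: P(X<53.5) ≈ 0.589.
Too low — raise k to concentrate. Iterating converges to k ≈ 11.5.
Then θ = 27/(11.5−1) ≈ 2.57.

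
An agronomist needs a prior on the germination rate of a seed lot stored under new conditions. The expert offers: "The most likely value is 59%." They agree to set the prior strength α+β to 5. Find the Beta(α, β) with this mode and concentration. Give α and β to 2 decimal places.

α = 2.77, β = 2.23

For α,β > 1 the Beta mode is (α−1)/(α+β−2). With α+β = 5, the mode is (α−1)/3.
Set (α−1)/3 = 0.59 → α = 1 + 0.59·3 = 2.77.
β = 5 − α = 2.23.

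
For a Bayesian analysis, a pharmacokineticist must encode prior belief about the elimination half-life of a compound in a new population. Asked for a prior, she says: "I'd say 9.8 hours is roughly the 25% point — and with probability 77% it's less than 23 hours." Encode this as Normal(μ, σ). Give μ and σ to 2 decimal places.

μ = 16.10, σ = 9.34

The p-quantile of Normal(μ,σ) is μ + z_p·σ, with z_{0.25} = -0.6745 and z_{0.77} = 0.7388.
Eliminate σ: μ = (z₂·x₁ − z₁·x₂)/(z₂ − z₁) = (0.7388·9.8 − (-0.6745)·23)/1.413 = 16.10.
Then σ = (x₂ − x₁)/(z₂ − z₁) = (23 − 9.8)/1.413 = 9.34.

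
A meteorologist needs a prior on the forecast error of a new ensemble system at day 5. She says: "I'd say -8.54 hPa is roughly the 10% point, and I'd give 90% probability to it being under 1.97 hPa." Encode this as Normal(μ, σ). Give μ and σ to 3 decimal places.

μ = -3.285, σ = 4.100

The p-quantile of Normal(μ,σ) is μ + z_p·σ, with z_{0.1} = -1.282 and z_{0.9} = 1.282.
Eliminate σ: μ = (z₂·x₁ − z₁·x₂)/(z₂ − z₁) = (1.282·-8.54 − (-1.282)·1.97)/2.563 = -3.285.
Then σ = (x₂ − x₁)/(z₂ − z₁) = (1.97 − -8.54)/2.563 = 4.100.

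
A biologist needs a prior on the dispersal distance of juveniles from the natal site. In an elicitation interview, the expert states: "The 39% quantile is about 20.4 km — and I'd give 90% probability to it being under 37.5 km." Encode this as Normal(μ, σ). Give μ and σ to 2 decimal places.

μ = 23.46, σ = 10.96

The p-quantile of Normal(μ,σ) is μ + z_p·σ, with z_{0.39} = -0.2793 and z_{0.9} = 1.282.
Eliminate σ: μ = (z₂·x₁ − z₁·x₂)/(z₂ − z₁) = (1.282·20.4 − (-0.2793)·37.5)/1.561 = 23.46.
Then σ = (x₂ − x₁)/(z₂ − z₁) = (37.5 − 20.4)/1.561 = 10.96.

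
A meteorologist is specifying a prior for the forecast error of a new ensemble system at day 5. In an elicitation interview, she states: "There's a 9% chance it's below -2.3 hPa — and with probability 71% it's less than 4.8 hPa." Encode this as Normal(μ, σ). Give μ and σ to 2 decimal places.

μ = 2.73, σ = 3.75

The p-quantile of Normal(μ,σ) is μ + z_p·σ, with z_{0.09} = -1.341 and z_{0.71} = 0.5534.
Eliminate σ: μ = (z₂·x₁ − z₁·x₂)/(z₂ − z₁) = (0.5534·-2.3 − (-1.341)·4.8)/1.894 = 2.73.
Then σ = (x₂ − x₁)/(z₂ − z₁) = (4.8 − -2.3)/1.894 = 3.75.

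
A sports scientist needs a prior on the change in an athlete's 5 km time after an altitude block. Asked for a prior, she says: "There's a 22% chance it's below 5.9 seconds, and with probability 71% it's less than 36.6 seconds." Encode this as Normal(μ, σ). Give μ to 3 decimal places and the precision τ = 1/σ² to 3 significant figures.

For Normal(μ,σ), the p-quantile is μ + z_p·σ. Here z_{0.22} = -0.7722, z_{0.71} = 0.5534.
So 5.9 = μ − 0.7722σ and 36.6 = μ + 0.5534σ.
Subtracting: σ = (36.6 − 5.9)/(0.5534 − (-0.7722)) = 23.160.
Then μ = 5.9 − (-0.7722)·23.160 = 23.784.
Precision τ = 1/σ² = 1/23.16² = 0.00186.

μ = 23.784, τ = 0.00186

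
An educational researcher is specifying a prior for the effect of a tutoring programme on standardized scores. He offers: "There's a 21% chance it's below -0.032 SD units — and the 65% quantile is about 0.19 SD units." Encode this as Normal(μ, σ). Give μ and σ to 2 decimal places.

μ = 0.12, σ = 0.19

For Normal(μ,σ), the p-quantile is μ + z_p·σ. Here z_{0.21} = -0.8064, z_{0.65} = 0.3853.
So -0.032 = μ − 0.8064σ and 0.19 = μ + 0.3853σ.
Subtracting: σ = (0.19 − -0.032)/(0.3853 − (-0.8064)) = 0.19.
Then μ = -0.032 − (-0.8064)·0.19 = 0.12.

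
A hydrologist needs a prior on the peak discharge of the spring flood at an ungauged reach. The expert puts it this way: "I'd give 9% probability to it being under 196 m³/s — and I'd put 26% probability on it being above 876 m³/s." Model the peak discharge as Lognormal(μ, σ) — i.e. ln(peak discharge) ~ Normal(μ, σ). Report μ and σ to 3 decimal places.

If T ~ Lognormal(μ,σ) then ln T ~ Normal(μ,σ), so the p-quantile of ln T is μ + z_p·σ.
ln(196) = 5.278 and ln(876) = 6.775; z_{0.09} = -1.341, z_{0.74} = 0.6433.
σ = (6.775 − 5.278)/(0.6433 − (-1.341)) = 0.755.
μ = 5.278 − (-1.341)·0.755 = 6.290.

μ ≈ 6.290, σ ≈ 0.755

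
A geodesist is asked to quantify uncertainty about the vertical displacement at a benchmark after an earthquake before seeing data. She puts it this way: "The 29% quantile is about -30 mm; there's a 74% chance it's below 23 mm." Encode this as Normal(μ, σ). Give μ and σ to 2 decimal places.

The p-quantile of Normal(μ,σ) is μ + z_p·σ, with z_{0.29} = -0.5534 and z_{0.74} = 0.6433.
Eliminate σ: μ = (z₂·x₁ − z₁·x₂)/(z₂ − z₁) = (0.6433·-30 − (-0.5534)·23)/1.197 = -5.49.
Then σ = (x₂ − x₁)/(z₂ − z₁) = (23 − -30)/1.197 = 44.29.

μ = -5.49, σ = 44.29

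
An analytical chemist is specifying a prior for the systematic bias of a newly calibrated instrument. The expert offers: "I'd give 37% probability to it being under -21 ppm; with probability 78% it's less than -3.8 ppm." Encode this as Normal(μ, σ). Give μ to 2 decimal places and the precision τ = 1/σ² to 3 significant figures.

The p-quantile of Normal(μ,σ) is μ + z_p·σ, with z_{0.37} = -0.3319 and z_{0.78} = 0.7722.
Eliminate σ: μ = (z₂·x₁ − z₁·x₂)/(z₂ − z₁) = (0.7722·-21 − (-0.3319)·-3.8)/1.104 = -15.83.
Then σ = (x₂ − x₁)/(z₂ − z₁) = (-3.8 − -21)/1.104 = 15.58.
Precision τ = 1/σ² = 1/15.58² = 0.00412.

μ = -15.83, τ = 0.00412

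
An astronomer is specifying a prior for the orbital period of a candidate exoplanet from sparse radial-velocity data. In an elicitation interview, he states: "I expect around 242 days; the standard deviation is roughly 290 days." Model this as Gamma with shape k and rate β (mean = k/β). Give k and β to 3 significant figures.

k ≈ 0.696, β ≈ 0.00288

For Gamma(k, rate β): mean = k/β, variance = k/β², so CV = 1/√k.
CV = SD/mean = 290/242 = 1.198, hence k = 1/CV² = 0.696.
Then β = k/mean = 0.696/242 = 0.00288.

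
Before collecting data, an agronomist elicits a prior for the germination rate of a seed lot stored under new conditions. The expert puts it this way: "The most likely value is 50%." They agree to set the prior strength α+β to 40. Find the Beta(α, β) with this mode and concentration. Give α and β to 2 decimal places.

For α,β > 1 the Beta mode is (α−1)/(α+β−2). With α+β = 40, the mode is (α−1)/38.
Set (α−1)/38 = 0.5 → α = 1 + 0.5·38 = 20.00.
β = 40 − α = 20.00.

α = 20.00, β = 20.00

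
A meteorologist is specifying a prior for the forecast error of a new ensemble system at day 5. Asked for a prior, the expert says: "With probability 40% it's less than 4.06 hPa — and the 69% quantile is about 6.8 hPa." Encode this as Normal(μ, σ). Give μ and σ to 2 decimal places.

μ = 4.99, σ = 3.66

For Normal(μ,σ), the p-quantile is μ + z_p·σ. Here z_{0.4} = -0.2533, z_{0.69} = 0.4959.
So 4.06 = μ − 0.2533σ and 6.8 = μ + 0.4959σ.
Subtracting: σ = (6.8 − 4.06)/(0.4959 − (-0.2533)) = 3.66.
Then μ = 4.06 − (-0.2533)·3.66 = 4.99.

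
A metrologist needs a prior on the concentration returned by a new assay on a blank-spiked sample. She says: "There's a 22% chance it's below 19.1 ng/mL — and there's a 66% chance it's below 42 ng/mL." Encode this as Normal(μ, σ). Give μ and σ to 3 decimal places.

The p-quantile of Normal(μ,σ) is μ + z_p·σ, with z_{0.22} = -0.7722 and z_{0.66} = 0.4125.
Eliminate σ: μ = (z₂·x₁ − z₁·x₂)/(z₂ − z₁) = (0.4125·19.1 − (-0.7722)·42)/1.185 = 34.027.
Then σ = (x₂ − x₁)/(z₂ − z₁) = (42 − 19.1)/1.185 = 19.331.

μ = 34.027, σ = 19.331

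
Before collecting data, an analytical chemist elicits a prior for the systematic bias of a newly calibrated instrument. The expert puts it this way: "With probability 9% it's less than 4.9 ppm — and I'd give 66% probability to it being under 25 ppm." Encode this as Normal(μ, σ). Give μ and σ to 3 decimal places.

The p-quantile of Normal(μ,σ) is μ + z_p·σ, with z_{0.09} = -1.341 and z_{0.66} = 0.4125.
Eliminate σ: μ = (z₂·x₁ − z₁·x₂)/(z₂ − z₁) = (0.4125·4.9 − (-1.341)·25)/1.753 = 20.271.
Then σ = (x₂ − x₁)/(z₂ − z₁) = (25 − 4.9)/1.753 = 11.465.

μ = 20.271, σ = 11.465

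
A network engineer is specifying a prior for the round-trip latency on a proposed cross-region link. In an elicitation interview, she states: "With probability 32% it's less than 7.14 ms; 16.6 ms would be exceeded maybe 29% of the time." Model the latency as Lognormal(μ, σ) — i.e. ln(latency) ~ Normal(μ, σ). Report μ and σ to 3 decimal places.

If T ~ Lognormal(μ,σ) then ln T ~ Normal(μ,σ), so the p-quantile of ln T is μ + z_p·σ.
ln(7.14) = 1.966 and ln(16.6) = 2.809; z_{0.32} = -0.4677, z_{0.71} = 0.5534.
σ = (2.809 − 1.966)/(0.5534 − (-0.4677)) = 0.826.
μ = 1.966 − (-0.4677)·0.826 = 2.352.

μ ≈ 2.352, σ ≈ 0.826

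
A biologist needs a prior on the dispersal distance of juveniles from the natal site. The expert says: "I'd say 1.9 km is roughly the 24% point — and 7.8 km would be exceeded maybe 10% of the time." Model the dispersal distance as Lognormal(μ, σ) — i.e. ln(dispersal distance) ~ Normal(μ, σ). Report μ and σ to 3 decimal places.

μ ≈ 1.144, σ ≈ 0.710

If T ~ Lognormal(μ,σ) then ln T ~ Normal(μ,σ), so the p-quantile of ln T is μ + z_p·σ.
ln(1.9) = 0.6419 and ln(7.8) = 2.054; z_{0.24} = -0.7063, z_{0.9} = 1.282.
σ = (2.054 − 0.6419)/(1.282 − (-0.7063)) = 0.710.
μ = 0.6419 − (-0.7063)·0.710 = 1.144.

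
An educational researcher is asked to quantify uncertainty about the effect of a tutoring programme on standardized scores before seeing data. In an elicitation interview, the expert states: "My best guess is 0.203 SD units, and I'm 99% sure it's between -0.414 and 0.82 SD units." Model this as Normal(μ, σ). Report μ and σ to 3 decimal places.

A symmetric 99% interval runs μ ± z·σ with z = 2.576.
Half-width = 0.617, so σ = 0.617/2.576 = 0.240.
μ is the stated best guess, 0.203.

μ = 0.203, σ = 0.240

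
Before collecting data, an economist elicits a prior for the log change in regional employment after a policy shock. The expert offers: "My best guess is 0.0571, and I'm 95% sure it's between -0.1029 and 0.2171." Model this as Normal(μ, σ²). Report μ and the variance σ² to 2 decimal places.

A symmetric 95% interval runs μ ± z·σ with z = 1.96.
Half-width = 0.16, so σ = 0.16/1.96 = 0.082 and σ² = 0.01.
μ is the stated best guess, 0.06.

μ = 0.06, σ² = 0.01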